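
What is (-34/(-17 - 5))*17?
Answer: 289/11 ≈ 26.273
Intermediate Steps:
(-34/(-17 - 5))*17 = (-34/(-22))*17 = -1/22*(-34)*17 = (17/11)*17 = 289/11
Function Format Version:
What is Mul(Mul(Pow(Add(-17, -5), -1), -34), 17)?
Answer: Rational(289, 11) ≈ 26.273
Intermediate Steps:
Mul(Mul(Pow(Add(-17, -5), -1), -34), 17) = Mul(Mul(Pow(-22, -1), -34), 17) = Mul(Mul(Rational(-1, 22), -34), 17) = Mul(Rational(17, 11), 17) = Rational(289, 11)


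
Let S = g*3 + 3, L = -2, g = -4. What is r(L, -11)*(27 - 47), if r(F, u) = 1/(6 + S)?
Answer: 20/3 ≈ 6.6667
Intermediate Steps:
S = -9 (S = -4*3 + 3 = -12 + 3 = -9)
r(F, u) = -⅓ (r(F, u) = 1/(6 - 9) = 1/(-3) = -⅓)
r(L, -11)*(27 - 47) = -(27 - 47)/3 = -⅓*(-20) = 20/3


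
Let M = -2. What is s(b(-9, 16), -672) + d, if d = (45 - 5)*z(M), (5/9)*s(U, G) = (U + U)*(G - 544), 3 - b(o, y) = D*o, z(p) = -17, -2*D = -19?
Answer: -1940488/5 ≈ -3.8810e+5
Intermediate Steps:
D = 19/2 (D = -½*(-19) = 19/2 ≈ 9.5000)
b(o, y) = 3 - 19*o/2
s(U, G) = 18*U*(-544 + G)/5 (s(U, G) = 9*((U + U)*(G - 544))/5 = 9*((2*U)*(-544 + G))/5 = 9*(2*U*(-544 + G))/5 = 18*U*(-544 + G)/5)
d = -680 (d = (45 - 5)*(-17) = 40*(-17) = -680)
s(b(-9, 16), -672) + d = 18*(3 - 19/2*(-9))*(-544 - 672)/5 - 680 = (18/5)*(3 + 171/2)*(-1216) - 680 = (18/5)*(177/2)*(-1216) - 680 = -1937088/5 - 680 = -1940488/5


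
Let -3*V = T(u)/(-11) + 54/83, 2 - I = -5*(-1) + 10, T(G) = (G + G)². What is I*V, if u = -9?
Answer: -113958/913 ≈ -124.82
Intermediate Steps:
T(G) = 4*G² (T(G) = (2*G)² = 4*G²)
I = -13 (I = 2 - (-5*(-1) + 10) = 2 - (5 + 10) = 2 - 1*15 = 2 - 15 = -13)
V = 8766/913 (V = -((4*(-9)²)/(-11) + 54/83)/3 = -((4*81)*(-1/11) + 54*(1/83))/3 = -(324*(-1/11) + 54/83)/3 = -(-324/11 + 54/83)/3 = -⅓*(-26298/913) = 8766/913 ≈ 9.6013)
I*V = -13*8766/913 = -113958/913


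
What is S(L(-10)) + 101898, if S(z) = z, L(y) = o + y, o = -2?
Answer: 101886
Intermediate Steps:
L(y) = -2 + y
S(L(-10)) + 101898 = (-2 - 10) + 101898 = -12 + 101898 = 101886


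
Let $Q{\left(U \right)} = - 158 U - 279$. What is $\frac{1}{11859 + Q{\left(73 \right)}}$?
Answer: $\frac{1}{46} \approx 0.021739$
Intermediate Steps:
$Q{\left(U \right)} = -279 - 158 U$
$\frac{1}{11859 + Q{\left(73 \right)}} = \frac{1}{11859 - 11813} = \frac{1}{46}$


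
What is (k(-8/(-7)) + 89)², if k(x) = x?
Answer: 398161/49 ≈ 8125.7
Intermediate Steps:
(k(-8/(-7)) + 89)² = (-8/(-7) + 89)² = (-8*(-⅐) + 89)² = (8/7 + 89)² = (631/7)² = 398161/49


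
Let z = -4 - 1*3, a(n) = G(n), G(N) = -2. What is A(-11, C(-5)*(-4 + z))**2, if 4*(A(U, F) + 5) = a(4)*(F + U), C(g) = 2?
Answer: 529/4 ≈ 132.25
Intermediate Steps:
a(n) = -2
z = -7 (z = -4 - 3 = -7)
A(U, F) = -5 - F/2 - U/2 (A(U, F) = -5 + (-2*(F + U))/4 = -5 + (-2*F - 2*U)/4 = -5 + (-F/2 - U/2) = -5 - F/2 - U/2)
A(-11, C(-5)*(-4 + z))**2 = (-5 - (-4 - 7) - 1/2*(-11))**2 = (-5 - (-11) + 11/2)**2 = (-5 - 1/2*(-22) + 11/2)**2 = (-5 + 11 + 11/2)**2 = (23/2)**2 = 529/4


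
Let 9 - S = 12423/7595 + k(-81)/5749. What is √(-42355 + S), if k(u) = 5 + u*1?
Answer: 3*I*√183075663517333835/6237665 ≈ 205.79*I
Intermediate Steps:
k(u) = 5 + u
S = 322130288/43663655 (S = 9 - (12423/7595 + (5 - 81)/5749) = 9 - (12423*(1/7595) - 76*1/5749) = 9 - (12423/7595 - 76/5749) = 9 - 1*70842607/43663655 = 9 - 70842607/43663655 = 322130288/43663655 ≈ 7.3775)
√(-42355 + S) = √(-42355 + 322130288/43663655) = √(-1849051977237/43663655) = 3*I*√183075663517333835/6237665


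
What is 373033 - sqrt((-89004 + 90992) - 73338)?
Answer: 373033 - 5*I*sqrt(2854) ≈ 3.7303e+5 - 267.11*I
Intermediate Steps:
373033 - sqrt((-89004 + 90992) - 73338) = 373033 - sqrt(1988 - 73338) = 373033 - sqrt(-71350) = 373033 - 5*I*sqrt(2854)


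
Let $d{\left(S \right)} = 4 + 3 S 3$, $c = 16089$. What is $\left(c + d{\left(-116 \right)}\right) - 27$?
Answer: $15022$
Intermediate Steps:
$d{\left(S \right)} = 4 + 9 S$ ($d{\left(S \right)} = 4 + 3 \cdot 3 S = 4 + 9 S$)
$\left(c + d{\left(-116 \right)}\right) - 27 = \left(16089 + \left(4 + 9 \left(-116\right)\right)\right) - 27 = \left(16089 + \left(4 - 1044\right)\right) - 27 = \left(16089 - 1040\right) - 27 = 15049 - 27 = 15022$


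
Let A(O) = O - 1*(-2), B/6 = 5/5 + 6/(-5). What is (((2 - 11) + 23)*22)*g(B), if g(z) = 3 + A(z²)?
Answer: 49588/25 ≈ 1983.5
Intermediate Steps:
B = -6/5 (B = 6*(5/5 + 6/(-5)) = 6*(5*(⅕) + 6*(-⅕)) = 6*(1 - 6/5) = 6*(-⅕) = -6/5 ≈ -1.2000)
A(O) = 2 + O (A(O) = O + 2 = 2 + O)
g(z) = 5 + z² (g(z) = 3 + (2 + z²) = 5 + z²)
(((2 - 11) + 23)*22)*g(B) = (((2 - 11) + 23)*22)*(5 + (-6/5)²) = ((-9 + 23)*22)*(5 + 36/25) = (14*22)*(161/25) = 308*(161/25) = 49588/25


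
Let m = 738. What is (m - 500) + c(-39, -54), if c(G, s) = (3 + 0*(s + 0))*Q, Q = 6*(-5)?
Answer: 148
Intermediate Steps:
Q = -30
c(G, s) = -90 (c(G, s) = (3 + 0*(s + 0))*(-30) = (3 + 0*s)*(-30) = (3 + 0)*(-30) = 3*(-30) = -90)
(m - 500) + c(-39, -54) = (738 - 500) - 90 = 238 - 90 = 148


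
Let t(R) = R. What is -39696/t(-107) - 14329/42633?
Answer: 1690826365/4561731 ≈ 370.65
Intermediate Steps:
-39696/t(-107) - 14329/42633 = -39696/(-107) - 14329/42633 = -39696*(-1/107) - 14329*1/42633 = 39696/107 - 14329/42633 = 1690826365/4561731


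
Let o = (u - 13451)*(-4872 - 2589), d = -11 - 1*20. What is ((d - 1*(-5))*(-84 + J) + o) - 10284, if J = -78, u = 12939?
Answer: 3813960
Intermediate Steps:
d = -31 (d = -11 - 20 = -31)
o = 3820032 (o = (12939 - 13451)*(-4872 - 2589) = -512*(-7461) = 3820032)
((d - 1*(-5))*(-84 + J) + o) - 10284 = ((-31 - 1*(-5))*(-84 - 78) + 3820032) - 10284 = ((-31 + 5)*(-162) + 3820032) - 10284 = (-26*(-162) + 3820032) - 10284 = (4212 + 3820032) - 10284 = 3824244 - 10284 = 3813960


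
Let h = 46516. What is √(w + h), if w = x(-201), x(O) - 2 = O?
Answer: √46317 ≈ 215.21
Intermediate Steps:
x(O) = 2 + O
w = -199 (w = 2 - 201 = -199)
√(w + h) = √(-199 + 46516) = √46317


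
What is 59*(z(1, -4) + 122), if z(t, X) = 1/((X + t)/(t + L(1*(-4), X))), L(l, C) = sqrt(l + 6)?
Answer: 21535/3 - 59*sqrt(2)/3 ≈ 7150.5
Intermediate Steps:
L(l, C) = sqrt(6 + l)
z(t, X) = (t + sqrt(2))/(X + t) (z(t, X) = 1/((X + t)/(t + sqrt(6 + 1*(-4)))) = 1/((X + t)/(t + sqrt(6 - 4))) = 1/((X + t)/(t + sqrt(2))) = (t + sqrt(2))/(X + t))
59*(z(1, -4) + 122) = 59*((1 + sqrt(2))/(-4 + 1) + 122) = 59*((1 + sqrt(2))/(-3) + 122) = 59*(-(1 + sqrt(2))/3 + 122) = 59*((-1/3 - sqrt(2)/3) + 122) = 59*(365/3 - sqrt(2)/3) = 21535/3 - 59*sqrt(2)/3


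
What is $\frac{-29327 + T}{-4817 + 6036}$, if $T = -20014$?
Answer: $- \frac{49341}{1219} \approx -40.477$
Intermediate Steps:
$\frac{-29327 + T}{-4817 + 6036} = \frac{-29327 - 20014}{-4817 + 6036} = - \frac{49341}{1219}$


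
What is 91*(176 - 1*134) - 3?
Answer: 3819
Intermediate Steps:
91*(176 - 1*134) - 3 = 91*(176 - 134) - 3 = 91*42 - 3 = 3822 - 3 = 3819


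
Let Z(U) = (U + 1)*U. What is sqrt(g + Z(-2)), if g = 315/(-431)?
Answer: sqrt(235757)/431 ≈ 1.1266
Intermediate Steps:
g = -315/431 (g = 315*(-1/431) = -315/431 ≈ -0.73086)
Z(U) = U*(1 + U) (Z(U) = (1 + U)*U = U*(1 + U))
sqrt(g + Z(-2)) = sqrt(-315/431 - 2*(1 - 2)) = sqrt(-315/431 - 2*(-1)) = sqrt(-315/431 + 2) = sqrt(547/431) = sqrt(235757)/431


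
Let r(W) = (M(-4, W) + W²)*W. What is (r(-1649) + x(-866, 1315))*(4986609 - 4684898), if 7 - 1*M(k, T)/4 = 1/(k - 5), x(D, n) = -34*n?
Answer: -12175995921029825/9 ≈ -1.3529e+15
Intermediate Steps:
M(k, T) = 28 - 4/(-5 + k) (M(k, T) = 28 - 4/(k - 5) = 28 - 4/(-5 + k))
r(W) = W*(256/9 + W²) (r(W) = (4*(-36 + 7*(-4))/(-5 - 4) + W²)*W = (4*(-36 - 28)/(-9) + W²)*W = (4*(-⅑)*(-64) + W²)*W = (256/9 + W²)*W = W*(256/9 + W²))
(r(-1649) + x(-866, 1315))*(4986609 - 4684898) = (-1649*(256/9 + (-1649)²) - 34*1315)*(4986609 - 4684898) = (-1649*(256/9 + 2719201) - 44710)*301711 = (-1649*24473065/9 - 44710)*301711 = (-40356084185/9 - 44710)*301711 = -40356486575/9*301711 = -12175995921029825/9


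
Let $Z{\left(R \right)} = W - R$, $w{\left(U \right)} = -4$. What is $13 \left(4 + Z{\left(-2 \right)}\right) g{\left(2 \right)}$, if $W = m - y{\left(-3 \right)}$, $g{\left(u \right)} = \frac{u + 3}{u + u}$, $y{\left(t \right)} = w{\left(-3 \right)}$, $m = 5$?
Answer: $\frac{975}{4} \approx 243.75$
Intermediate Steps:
$y{\left(t \right)} = -4$
$g{\left(u \right)} = \frac{3 + u}{2 u}$
$W = 9$ ($W = 5 - -4 = 5 + 4 = 9$)
$Z{\left(R \right)} = 9 - R$
$13 \left(4 + Z{\left(-2 \right)}\right) g{\left(2 \right)} = 13 \left(4 + \left(9 - -2\right)\right) \frac{3 + 2}{2 \cdot 2} = 13 \left(4 + \left(9 + 2\right)\right) \frac{1}{2} \cdot \frac{1}{2} \cdot 5 = 13 \left(4 + 11\right) \frac{5}{4} = 13 \cdot 15 \cdot \frac{5}{4} = 13 \cdot \frac{75}{4} = \frac{975}{4}$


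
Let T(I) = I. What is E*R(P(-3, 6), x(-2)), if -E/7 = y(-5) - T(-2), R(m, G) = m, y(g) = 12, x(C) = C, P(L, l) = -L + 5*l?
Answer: -3234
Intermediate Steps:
E = -98 (E = -7*(12 - 1*(-2)) = -7*(12 + 2) = -7*14 = -98)
E*R(P(-3, 6), x(-2)) = -98*(-1*(-3) + 5*6) = -98*(3 + 30) = -98*33 = -3234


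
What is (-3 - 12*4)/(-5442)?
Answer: 17/1814 ≈ 0.0093715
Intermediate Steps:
(-3 - 12*4)/(-5442) = (-3 - 48)*(-1/5442) = -51*(-1/5442) = 17/1814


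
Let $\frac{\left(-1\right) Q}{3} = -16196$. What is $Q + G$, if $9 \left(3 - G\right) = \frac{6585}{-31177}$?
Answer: $\frac{4544767016}{93531} \approx 48591.0$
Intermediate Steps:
$Q = 48588$ ($Q = \left(-3\right) \left(-16196\right) = 48588$)
$G = \frac{282788}{93531}$ ($G = 3 - \frac{6585 \frac{1}{-31177}}{9} = 3 - \frac{6585 \left(- \frac{1}{31177}\right)}{9} = 3 - - \frac{2195}{93531} = 3 + \frac{2195}{93531} = \frac{282788}{93531} \approx 3.0235$)
$Q + G = 48588 + \frac{282788}{93531} = \frac{4544767016}{93531}$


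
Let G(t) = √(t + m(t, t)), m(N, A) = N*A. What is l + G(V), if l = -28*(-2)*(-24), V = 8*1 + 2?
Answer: -1344 + √110 ≈ -1333.5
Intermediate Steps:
V = 10 (V = 8 + 2 = 10)
m(N, A) = A*N
G(t) = √(t + t²) (G(t) = √(t + t*t) = √(t + t²))
l = -1344 (l = 56*(-24) = -1344)
l + G(V) = -1344 + √(10*(1 + 10)) = -1344 + √(10*11) = -1344 + √110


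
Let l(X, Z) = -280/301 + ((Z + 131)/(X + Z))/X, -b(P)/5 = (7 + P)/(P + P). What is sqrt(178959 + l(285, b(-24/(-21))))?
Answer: 2*sqrt(1511821260293115)/183825 ≈ 423.03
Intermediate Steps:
b(P) = -5*(7 + P)/(2*P) (b(P) = -5*(7 + P)/(P + P) = -5*(7 + P)/(2*P))
l(X, Z) = -40/43 + (131 + Z)/(X*(X + Z)) (l(X, Z) = -280*1/301 + ((131 + Z)/(X + Z))/X = -40/43 + ((131 + Z)/(X + Z))/X = -40/43 + (131 + Z)/(X*(X + Z)))
sqrt(178959 + l(285, b(-24/(-21)))) = sqrt(178959 + (1/43)*(5633 - 40*285**2 + 43*(5*(-7 - (-24)/(-21))/(2*((-24/(-21))))) - 40*285*5*(-7 - (-24)/(-21))/(2*((-24/(-21)))))/(285*(285 + 5*(-7 - (-24)/(-21))/(2*((-24/(-21))))))) = sqrt(178959 + (1/43)*(1/285)*(5633 - 40*81225 + 43*(5*(-7 - (-24)*(-1)/21)/(2*((-24*(-1/21))))) - 40*285*5*(-7 - (-24)*(-1)/21)/(2*((-24*(-1/21)))))/(285 + 5*(-7 - (-24)*(-1)/21)/(2*((-24*(-1/21)))))) = sqrt(178959 + (1/43)*(1/285)*(5633 - 3249000 + 43*(5*(-7 - 1*8/7)/(2*(8/7))) - 40*285*5*(-7 - 1*8/7)/(2*(8/7)))/(285 + 5*(-7 - 1*8/7)/(2*(8/7)))) = sqrt(178959 + (1/43)*(1/285)*(5633 - 3249000 + 43*((5/2)*(7/8)*(-7 - 8/7)) - 40*285*(5/2)*(7/8)*(-7 - 8/7))/(285 + (5/2)*(7/8)*(-7 - 8/7))) = sqrt(178959 + (1/43)*(1/285)*(5633 - 3249000 + 43*((5/2)*(7/8)*(-57/7)) - 40*285*(5/2)*(7/8)*(-57/7))/(285 + (5/2)*(7/8)*(-57/7))) = sqrt(178959 + (1/43)*(1/285)*(5633 - 3249000 + 43*(-285/16) - 40*285*(-285/16))/(285 - 285/16)) = sqrt(178959 + (1/43)*(1/285)*(5633 - 3249000 - 12255/16 + 406125/2)/(4275/16)) = sqrt(178959 + (1/43)*(1/285)*(16/4275)*(-48657127/16)) = sqrt(178959 - 48657127/52390125) = sqrt(9375635722748/52390125) = 2*sqrt(1511821260293115)/183825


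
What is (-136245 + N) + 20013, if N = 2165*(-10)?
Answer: -137882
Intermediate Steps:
N = -21650
(-136245 + N) + 20013 = (-136245 - 21650) + 20013 = -157895 + 20013 = -137882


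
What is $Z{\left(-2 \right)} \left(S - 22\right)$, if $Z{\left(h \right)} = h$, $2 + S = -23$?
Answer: $94$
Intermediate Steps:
$S = -25$ ($S = -2 - 23 = -25$)
$Z{\left(-2 \right)} \left(S - 22\right) = - 2 \left(-25 - 22\right) = \left(-2\right) \left(-47\right) = 94$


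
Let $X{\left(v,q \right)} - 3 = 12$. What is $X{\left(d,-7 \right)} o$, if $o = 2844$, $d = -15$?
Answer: $42660$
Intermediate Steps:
$X{\left(v,q \right)} = 15$ ($X{\left(v,q \right)} = 3 + 12 = 15$)
$X{\left(d,-7 \right)} o = 15 \cdot 2844 = 42660$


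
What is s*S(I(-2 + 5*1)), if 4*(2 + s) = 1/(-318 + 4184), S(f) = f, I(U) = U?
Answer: -92781/15464 ≈ -5.9998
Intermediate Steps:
s = -30927/15464 (s = -2 + 1/(4*(-318 + 4184)) = -2 + (1/4)/3866 = -2 + (1/4)*(1/3866) = -2 + 1/15464 = -30927/15464 ≈ -1.9999)
s*S(I(-2 + 5*1)) = -30927*(-2 + 5*1)/15464 = -30927*(-2 + 5)/15464 = -30927/15464*3 = -92781/15464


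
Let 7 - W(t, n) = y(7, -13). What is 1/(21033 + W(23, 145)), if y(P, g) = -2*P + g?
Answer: 1/21067 ≈ 4.7468e-5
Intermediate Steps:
y(P, g) = g - 2*P
W(t, n) = 34 (W(t, n) = 7 - (-13 - 2*7) = 7 - (-13 - 14) = 7 - 1*(-27) = 7 + 27 = 34)
1/(21033 + W(23, 145)) = 1/(21033 + 34) = 1/21067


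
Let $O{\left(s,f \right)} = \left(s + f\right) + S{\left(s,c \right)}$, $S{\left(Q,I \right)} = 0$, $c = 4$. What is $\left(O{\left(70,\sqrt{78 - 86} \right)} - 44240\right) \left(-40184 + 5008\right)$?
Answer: $1553723920 - 70352 i \sqrt{2} \approx 1.5537 \cdot 10^{9} - 99493.0 i$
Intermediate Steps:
$O{\left(s,f \right)} = f + s$ ($O{\left(s,f \right)} = \left(s + f\right) + 0 = \left(f + s\right) + 0 = f + s$)
$\left(O{\left(70,\sqrt{78 - 86} \right)} - 44240\right) \left(-40184 + 5008\right) = \left(\left(\sqrt{78 - 86} + 70\right) - 44240\right) \left(-40184 + 5008\right) = \left(\left(\sqrt{-8} + 70\right) - 44240\right) \left(-35176\right) = \left(\left(2 i \sqrt{2} + 70\right) - 44240\right) \left(-35176\right) = \left(\left(70 + 2 i \sqrt{2}\right) - 44240\right) \left(-35176\right) = \left(-44170 + 2 i \sqrt{2}\right) \left(-35176\right) = 1553723920 - 70352 i \sqrt{2}$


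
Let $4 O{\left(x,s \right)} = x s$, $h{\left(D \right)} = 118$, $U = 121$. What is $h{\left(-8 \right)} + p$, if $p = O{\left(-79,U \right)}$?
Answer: $- \frac{9087}{4} \approx -2271.8$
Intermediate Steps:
$O{\left(x,s \right)} = \frac{s x}{4}$ ($O{\left(x,s \right)} = \frac{x s}{4} = \frac{s x}{4}$)
$p = - \frac{9559}{4}$ ($p = \frac{1}{4} \cdot 121 \left(-79\right) = - \frac{9559}{4} \approx -2389.8$)
$h{\left(-8 \right)} + p = 118 - \frac{9559}{4} = - \frac{9087}{4}$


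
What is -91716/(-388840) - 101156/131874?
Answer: -3404817907/6409735770 ≈ -0.53119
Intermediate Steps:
-91716/(-388840) - 101156/131874 = -91716*(-1/388840) - 101156*1/131874 = 22929/97210 - 50578/65937 = -3404817907/6409735770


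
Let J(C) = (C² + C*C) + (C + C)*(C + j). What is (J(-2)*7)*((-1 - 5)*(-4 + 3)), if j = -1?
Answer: 840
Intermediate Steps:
J(C) = 2*C² + 2*C*(-1 + C) (J(C) = (C² + C*C) + (C + C)*(C - 1) = (C² + C²) + (2*C)*(-1 + C) = 2*C² + 2*C*(-1 + C))
(J(-2)*7)*((-1 - 5)*(-4 + 3)) = ((2*(-2)*(-1 + 2*(-2)))*7)*((-1 - 5)*(-4 + 3)) = ((2*(-2)*(-1 - 4))*7)*(-6*(-1)) = ((2*(-2)*(-5))*7)*6 = (20*7)*6 = 140*6 = 840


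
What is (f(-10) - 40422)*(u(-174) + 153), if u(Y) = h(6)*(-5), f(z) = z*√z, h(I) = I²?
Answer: 1091394 + 270*I*√10 ≈ 1.0914e+6 + 853.82*I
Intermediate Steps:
f(z) = z^(3/2)
u(Y) = -180 (u(Y) = 6²*(-5) = 36*(-5) = -180)
(f(-10) - 40422)*(u(-174) + 153) = ((-10)^(3/2) - 40422)*(-180 + 153) = (-10*I*√10 - 40422)*(-27) = (-40422 - 10*I*√10)*(-27) = 1091394 + 270*I*√10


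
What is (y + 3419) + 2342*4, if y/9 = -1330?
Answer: 817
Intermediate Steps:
y = -11970 (y = 9*(-1330) = -11970)
(y + 3419) + 2342*4 = (-11970 + 3419) + 2342*4 = -8551 + 9368 = 817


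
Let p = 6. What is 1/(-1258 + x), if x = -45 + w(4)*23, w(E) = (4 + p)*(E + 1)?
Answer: -1/153 ≈ -0.0065359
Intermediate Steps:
w(E) = 10 + 10*E (w(E) = (4 + 6)*(E + 1) = 10*(1 + E) = 10 + 10*E)
x = 1105 (x = -45 + (10 + 10*4)*23 = -45 + (10 + 40)*23 = -45 + 50*23 = -45 + 1150 = 1105)
1/(-1258 + x) = 1/(-1258 + 1105) = 1/(-153) = -1/153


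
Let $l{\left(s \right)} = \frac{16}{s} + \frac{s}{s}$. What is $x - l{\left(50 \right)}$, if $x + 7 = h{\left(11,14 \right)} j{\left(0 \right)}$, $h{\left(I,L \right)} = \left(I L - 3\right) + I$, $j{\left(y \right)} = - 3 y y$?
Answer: $- \frac{208}{25} \approx -8.32$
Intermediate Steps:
$l{\left(s \right)} = 1 + \frac{16}{s}$ ($l{\left(s \right)} = \frac{16}{s} + 1 = 1 + \frac{16}{s}$)
$j{\left(y \right)} = - 3 y^{2}$
$h{\left(I,L \right)} = -3 + I + I L$ ($h{\left(I,L \right)} = \left(-3 + I L\right) + I = -3 + I + I L$)
$x = -7$ ($x = -7 + \left(-3 + 11 + 11 \cdot 14\right) \left(- 3 \cdot 0^{2}\right) = -7 + \left(-3 + 11 + 154\right) \left(\left(-3\right) 0\right) = -7 + 162 \cdot 0 = -7 + 0 = -7$)
$x - l{\left(50 \right)} = -7 - \frac{16 + 50}{50} = -7 - \frac{1}{50} \cdot 66 = -7 - \frac{33}{25} = - \frac{208}{25}$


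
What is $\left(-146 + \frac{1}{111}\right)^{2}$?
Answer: $\frac{262602025}{12321} \approx 21313.0$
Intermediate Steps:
$\left(-146 + \frac{1}{111}\right)^{2} = \left(- \frac{16205}{111}\right)^{2} = \frac{262602025}{12321}$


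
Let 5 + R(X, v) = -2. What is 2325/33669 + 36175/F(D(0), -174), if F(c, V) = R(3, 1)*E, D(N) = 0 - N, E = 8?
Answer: -405948625/628488 ≈ -645.91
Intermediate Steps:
R(X, v) = -7 (R(X, v) = -5 - 2 = -7)
D(N) = -N
F(c, V) = -56 (F(c, V) = -7*8 = -56)
2325/33669 + 36175/F(D(0), -174) = 2325/33669 + 36175/(-56) = 2325*(1/33669) + 36175*(-1/56) = 775/11223 - 36175/56 = -405948625/628488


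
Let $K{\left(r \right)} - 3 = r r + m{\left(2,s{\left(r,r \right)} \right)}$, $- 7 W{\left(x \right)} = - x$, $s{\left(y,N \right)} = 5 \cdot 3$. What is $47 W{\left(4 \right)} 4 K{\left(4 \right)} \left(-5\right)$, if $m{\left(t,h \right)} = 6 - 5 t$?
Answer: $- \frac{56400}{7} \approx -8057.1$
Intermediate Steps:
$s{\left(y,N \right)} = 15$
$W{\left(x \right)} = \frac{x}{7}$ ($W{\left(x \right)} = - \frac{\left(-1\right) x}{7} = \frac{x}{7}$)
$K{\left(r \right)} = -1 + r^{2}$ ($K{\left(r \right)} = 3 + \left(r r + \left(6 - 10\right)\right) = 3 + \left(r^{2} + \left(6 - 10\right)\right) = 3 + \left(r^{2} - 4\right) = 3 + \left(-4 + r^{2}\right) = -1 + r^{2}$)
$47 W{\left(4 \right)} 4 K{\left(4 \right)} \left(-5\right) = 47 \cdot \frac{1}{7} \cdot 4 \cdot 4 \left(-1 + 4^{2}\right) \left(-5\right) = 47 \cdot \frac{4}{7} \cdot 4 \left(-1 + 16\right) \left(-5\right) = \frac{188 \cdot 4 \cdot 15 \left(-5\right)}{7} = \frac{188 \cdot 60 \left(-5\right)}{7} = \frac{188}{7} \left(-300\right) = - \frac{56400}{7}$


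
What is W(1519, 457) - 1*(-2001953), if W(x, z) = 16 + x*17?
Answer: 2027792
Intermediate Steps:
W(x, z) = 16 + 17*x
W(1519, 457) - 1*(-2001953) = (16 + 17*1519) - 1*(-2001953) = (16 + 25823) + 2001953 = 25839 + 2001953 = 2027792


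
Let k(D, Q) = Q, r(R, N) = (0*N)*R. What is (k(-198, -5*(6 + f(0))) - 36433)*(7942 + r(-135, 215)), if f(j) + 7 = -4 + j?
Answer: -289152336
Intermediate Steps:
f(j) = -11 + j (f(j) = -7 + (-4 + j) = -11 + j)
r(R, N) = 0 (r(R, N) = 0*R = 0)
(k(-198, -5*(6 + f(0))) - 36433)*(7942 + r(-135, 215)) = (-5*(6 + (-11 + 0)) - 36433)*(7942 + 0) = (-5*(6 - 11) - 36433)*7942 = (-5*(-5) - 36433)*7942 = (25 - 36433)*7942 = -36408*7942 = -289152336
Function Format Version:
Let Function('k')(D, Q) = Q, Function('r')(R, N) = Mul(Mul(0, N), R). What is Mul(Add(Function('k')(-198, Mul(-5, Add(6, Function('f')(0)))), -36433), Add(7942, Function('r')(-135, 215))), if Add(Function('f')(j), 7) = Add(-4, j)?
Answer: -289152336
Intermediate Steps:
Function('f')(j) = Add(-11, j) (Function('f')(j) = Add(-7, Add(-4, j)) = Add(-11, j))
Function('r')(R, N) = 0 (Function('r')(R, N) = Mul(0, R) = 0)
Mul(Add(Function('k')(-198, Mul(-5, Add(6, Function('f')(0)))), -36433), Add(7942, Function('r')(-135, 215))) = Mul(Add(Mul(-5, Add(6, Add(-11, 0))), -36433), Add(7942, 0)) = Mul(Add(Mul(-5, Add(6, -11)), -36433), 7942) = Mul(Add(Mul(-5, -5), -36433), 7942) = Mul(Add(25, -36433), 7942) = Mul(-36408, 7942) = -289152336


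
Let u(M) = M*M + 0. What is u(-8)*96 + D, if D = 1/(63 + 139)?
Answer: 1241089/202 ≈ 6144.0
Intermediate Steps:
D = 1/202 ≈ 0.0049505
u(M) = M² (u(M) = M² + 0 = M²)
u(-8)*96 + D = (-8)²*96 + 1/202 = 64*96 + 1/202 = 6144 + 1/202 = 1241089/202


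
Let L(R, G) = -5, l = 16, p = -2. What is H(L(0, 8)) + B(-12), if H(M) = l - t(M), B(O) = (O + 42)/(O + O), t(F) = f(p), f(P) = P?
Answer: 67/4 ≈ 16.750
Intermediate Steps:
t(F) = -2
B(O) = (42 + O)/(2*O) (B(O) = (42 + O)/((2*O)) = (42 + O)*(1/(2*O)) = (42 + O)/(2*O))
H(M) = 18 (H(M) = 16 - 1*(-2) = 16 + 2 = 18)
H(L(0, 8)) + B(-12) = 18 + (1/2)*(42 - 12)/(-12) = 18 + (1/2)*(-1/12)*30 = 18 - 5/4 = 67/4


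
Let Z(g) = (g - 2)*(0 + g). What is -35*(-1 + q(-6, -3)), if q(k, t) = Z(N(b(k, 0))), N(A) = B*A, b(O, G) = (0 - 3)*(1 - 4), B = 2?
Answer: -10045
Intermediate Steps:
b(O, G) = 9 (b(O, G) = -3*(-3) = 9)
N(A) = 2*A
Z(g) = g*(-2 + g) (Z(g) = (-2 + g)*g = g*(-2 + g))
q(k, t) = 288 (q(k, t) = (2*9)*(-2 + 2*9) = 18*(-2 + 18) = 18*16 = 288)
-35*(-1 + q(-6, -3)) = -35*(-1 + 288) = -35*287 = -10045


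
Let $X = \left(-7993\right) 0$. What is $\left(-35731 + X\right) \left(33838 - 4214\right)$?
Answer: $-1058495144$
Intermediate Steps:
$X = 0$
$\left(-35731 + X\right) \left(33838 - 4214\right) = \left(-35731 + 0\right) \left(33838 - 4214\right) = \left(-35731\right) 29624 = -1058495144$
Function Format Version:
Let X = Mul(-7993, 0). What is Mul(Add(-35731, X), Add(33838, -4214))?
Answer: -1058495144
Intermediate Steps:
X = 0
Mul(Add(-35731, X), Add(33838, -4214)) = Mul(Add(-35731, 0), Add(33838, -4214)) = Mul(-35731, 29624) = -1058495144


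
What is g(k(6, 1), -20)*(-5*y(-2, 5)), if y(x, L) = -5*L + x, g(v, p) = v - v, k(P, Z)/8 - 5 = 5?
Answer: 0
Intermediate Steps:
k(P, Z) = 80 (k(P, Z) = 40 + 8*5 = 40 + 40 = 80)
g(v, p) = 0
y(x, L) = x - 5*L
g(k(6, 1), -20)*(-5*y(-2, 5)) = 0*(-5*(-2 - 5*5)) = 0*(-5*(-2 - 25)) = 0*(-5*(-27)) = 0*135 = 0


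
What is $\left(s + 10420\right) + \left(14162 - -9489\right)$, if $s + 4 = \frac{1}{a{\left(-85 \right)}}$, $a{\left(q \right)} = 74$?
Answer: $\frac{2520959}{74} \approx 34067.0$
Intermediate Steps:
$s = - \frac{295}{74}$ ($s = -4 + \frac{1}{74} = - \frac{295}{74} \approx -3.9865$)
$\left(s + 10420\right) + \left(14162 - -9489\right) = \left(- \frac{295}{74} + 10420\right) + \left(14162 - -9489\right) = \frac{770785}{74} + \left(14162 + 9489\right) = \frac{770785}{74} + 23651 = \frac{2520959}{74}$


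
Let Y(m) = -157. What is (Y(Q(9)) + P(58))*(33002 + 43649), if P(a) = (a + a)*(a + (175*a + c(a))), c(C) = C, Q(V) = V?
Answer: 91268269049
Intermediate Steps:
P(a) = 354*a² (P(a) = (a + a)*(a + (175*a + a)) = (2*a)*(a + 176*a) = (2*a)*(177*a) = 354*a²)
(Y(Q(9)) + P(58))*(33002 + 43649) = (-157 + 354*58²)*(33002 + 43649) = (-157 + 354*3364)*76651 = (-157 + 1190856)*76651 = 1190699*76651 = 91268269049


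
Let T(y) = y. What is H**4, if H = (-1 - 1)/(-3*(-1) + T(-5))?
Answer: 1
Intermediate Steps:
H = 1 (H = (-1 - 1)/(-3*(-1) - 5) = -2/(3 - 5) = -2/(-2) = -2*(-1/2) = 1)
H**4 = 1**4 = 1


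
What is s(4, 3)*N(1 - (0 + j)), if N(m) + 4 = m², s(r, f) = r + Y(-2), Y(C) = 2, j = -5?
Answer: 192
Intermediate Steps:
s(r, f) = 2 + r (s(r, f) = r + 2 = 2 + r)
N(m) = -4 + m²
s(4, 3)*N(1 - (0 + j)) = (2 + 4)*(-4 + (1 - (0 - 5))²) = 6*(-4 + (1 - 1*(-5))²) = 6*(-4 + (1 + 5)²) = 6*(-4 + 6²) = 6*(-4 + 36) = 6*32 = 192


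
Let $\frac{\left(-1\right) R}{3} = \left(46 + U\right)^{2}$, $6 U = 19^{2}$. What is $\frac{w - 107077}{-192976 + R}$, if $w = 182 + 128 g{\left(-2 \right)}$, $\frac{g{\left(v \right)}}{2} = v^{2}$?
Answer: $\frac{1270452}{2721481} \approx 0.46682$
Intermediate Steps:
$U = \frac{361}{6}$ ($U = \frac{19^{2}}{6} = \frac{1}{6} \cdot 361 = \frac{361}{6} \approx 60.167$)
$g{\left(v \right)} = 2 v^{2}$
$R = - \frac{405769}{12}$ ($R = - 3 \left(46 + \frac{361}{6}\right)^{2} = - 3 \left(\frac{637}{6}\right)^{2} = \left(-3\right) \frac{405769}{36} = - \frac{405769}{12} \approx -33814.0$)
$w = 1206$ ($w = 182 + 128 \cdot 2 \left(-2\right)^{2} = 182 + 128 \cdot 2 \cdot 4 = 182 + 128 \cdot 8 = 182 + 1024 = 1206$)
$\frac{w - 107077}{-192976 + R} = \frac{1206 - 107077}{-192976 - \frac{405769}{12}} = - \frac{105871}{- \frac{2721481}{12}} = \left(-105871\right) \left(- \frac{12}{2721481}\right) = \frac{1270452}{2721481}$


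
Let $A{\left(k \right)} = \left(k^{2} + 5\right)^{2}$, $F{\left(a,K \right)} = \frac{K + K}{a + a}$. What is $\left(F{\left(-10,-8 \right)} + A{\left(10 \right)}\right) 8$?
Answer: $\frac{441032}{5} \approx 88206.0$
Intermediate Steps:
$F{\left(a,K \right)} = \frac{K}{a}$ ($F{\left(a,K \right)} = \frac{2 K}{2 a} = 2 K \frac{1}{2 a} = \frac{K}{a}$)
$A{\left(k \right)} = \left(5 + k^{2}\right)^{2}$
$\left(F{\left(-10,-8 \right)} + A{\left(10 \right)}\right) 8 = \left(- \frac{8}{-10} + \left(5 + 10^{2}\right)^{2}\right) 8 = \left(\left(-8\right) \left(- \frac{1}{10}\right) + \left(5 + 100\right)^{2}\right) 8 = \left(\frac{4}{5} + 105^{2}\right) 8 = \left(\frac{4}{5} + 11025\right) 8 = \frac{55129}{5} \cdot 8 = \frac{441032}{5}$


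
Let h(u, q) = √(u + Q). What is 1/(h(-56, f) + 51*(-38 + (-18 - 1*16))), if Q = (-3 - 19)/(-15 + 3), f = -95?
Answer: -22032/80901829 - 5*I*√78/80901829 ≈ -0.00027233 - 5.4583e-7*I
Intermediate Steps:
Q = 11/6 (Q = -22/(-12) = -22*(-1/12) = 11/6 ≈ 1.8333)
h(u, q) = √(11/6 + u) (h(u, q) = √(u + 11/6) = √(11/6 + u))
1/(h(-56, f) + 51*(-38 + (-18 - 1*16))) = 1/(√(66 + 36*(-56))/6 + 51*(-38 + (-18 - 1*16))) = 1/(√(66 - 2016)/6 + 51*(-38 + (-18 - 16))) = 1/(√(-1950)/6 + 51*(-38 - 34)) = 1/((5*I*√78)/6 + 51*(-72)) = 1/(5*I*√78/6 - 3672) = 1/(-3672 + 5*I*√78/6)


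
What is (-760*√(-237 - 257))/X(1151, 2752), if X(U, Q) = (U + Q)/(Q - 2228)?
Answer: -398240*I*√494/3903 ≈ -2267.8*I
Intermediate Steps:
X(U, Q) = (Q + U)/(-2228 + Q)
(-760*√(-237 - 257))/X(1151, 2752) = (-760*√(-237 - 257))/(((2752 + 1151)/(-2228 + 2752))) = (-760*I*√494)/((3903/524)) = (-760*I*√494)/(((1/524)*3903)) = (-760*I*√494)/(3903/524) = -760*I*√494*(524/3903) = -398240*I*√494/3903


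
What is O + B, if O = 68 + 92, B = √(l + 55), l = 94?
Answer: 160 + √149 ≈ 172.21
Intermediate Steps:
B = √149 (B = √(94 + 55) = √149 ≈ 12.207)
O = 160
O + B = 160 + √149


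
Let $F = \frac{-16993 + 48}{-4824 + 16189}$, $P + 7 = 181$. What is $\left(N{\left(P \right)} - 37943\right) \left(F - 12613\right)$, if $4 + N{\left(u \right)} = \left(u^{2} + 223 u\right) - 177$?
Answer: $- \frac{887535932052}{2273} \approx -3.9047 \cdot 10^{8}$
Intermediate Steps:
$P = 174$ ($P = -7 + 181 = 174$)
$F = - \frac{3389}{2273}$ ($F = - \frac{16945}{11365} = \left(-16945\right) \frac{1}{11365} = - \frac{3389}{2273} \approx -1.491$)
$N{\left(u \right)} = -181 + u^{2} + 223 u$ ($N{\left(u \right)} = -4 - \left(177 - u^{2} - 223 u\right) = -4 + \left(-177 + u^{2} + 223 u\right) = -181 + u^{2} + 223 u$)
$\left(N{\left(P \right)} - 37943\right) \left(F - 12613\right) = \left(\left(-181 + 174^{2} + 223 \cdot 174\right) - 37943\right) \left(- \frac{3389}{2273} - 12613\right) = \left(\left(-181 + 30276 + 38802\right) - 37943\right) \left(- \frac{28672738}{2273}\right) = \left(68897 - 37943\right) \left(- \frac{28672738}{2273}\right) = 30954 \left(- \frac{28672738}{2273}\right) = - \frac{887535932052}{2273}$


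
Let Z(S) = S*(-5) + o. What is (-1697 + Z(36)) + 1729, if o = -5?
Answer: -153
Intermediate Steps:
Z(S) = -5 - 5*S (Z(S) = S*(-5) - 5 = -5*S - 5 = -5 - 5*S)
(-1697 + Z(36)) + 1729 = (-1697 + (-5 - 5*36)) + 1729 = (-1697 + (-5 - 180)) + 1729 = (-1697 - 185) + 1729 = -1882 + 1729 = -153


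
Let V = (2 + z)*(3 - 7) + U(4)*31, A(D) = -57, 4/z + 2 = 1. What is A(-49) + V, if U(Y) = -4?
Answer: -173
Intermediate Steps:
z = -4 (z = 4/(-2 + 1) = 4/(-1) = 4*(-1) = -4)
V = -116 (V = (2 - 4)*(3 - 7) - 4*31 = -2*(-4) - 124 = 8 - 124 = -116)
A(-49) + V = -57 - 116 = -173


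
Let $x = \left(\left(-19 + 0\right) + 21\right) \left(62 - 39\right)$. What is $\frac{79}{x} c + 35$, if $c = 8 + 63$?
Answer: $\frac{7219}{46} \approx 156.93$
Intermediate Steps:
$c = 71$
$x = 46$ ($x = \left(-19 + 21\right) 23 = 2 \cdot 23 = 46$)
$\frac{79}{x} c + 35 = \frac{79}{46} \cdot 71 + 35 = \frac{5609}{46} + 35 = \frac{7219}{46}$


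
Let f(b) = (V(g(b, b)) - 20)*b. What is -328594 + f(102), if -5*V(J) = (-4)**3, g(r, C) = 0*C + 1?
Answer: -1646642/5 ≈ -3.2933e+5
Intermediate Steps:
g(r, C) = 1 (g(r, C) = 0 + 1 = 1)
V(J) = 64/5 (V(J) = -1/5*(-4)**3 = -1/5*(-64) = 64/5)
f(b) = -36*b/5 (f(b) = (64/5 - 20)*b = -36*b/5)
-328594 + f(102) = -328594 - 36/5*102 = -328594 - 3672/5 = -1646642/5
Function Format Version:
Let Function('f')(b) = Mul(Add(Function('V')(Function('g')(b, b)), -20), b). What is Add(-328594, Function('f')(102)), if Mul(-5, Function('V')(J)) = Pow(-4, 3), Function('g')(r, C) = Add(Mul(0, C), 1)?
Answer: Rational(-1646642, 5) ≈ -3.2933e+5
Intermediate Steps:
Function('g')(r, C) = 1 (Function('g')(r, C) = Add(0, 1) = 1)
Function('V')(J) = Rational(64, 5) (Function('V')(J) = Mul(Rational(-1, 5), Pow(-4, 3)) = Mul(Rational(-1, 5), -64) = Rational(64, 5))
Function('f')(b) = Mul(Rational(-36, 5), b) (Function('f')(b) = Mul(Add(Rational(64, 5), -20), b) = Mul(Rational(-36, 5), b))
Add(-328594, Function('f')(102)) = Add(-328594, Mul(Rational(-36, 5), 102)) = Add(-328594, Rational(-3672, 5)) = Rational(-1646642, 5)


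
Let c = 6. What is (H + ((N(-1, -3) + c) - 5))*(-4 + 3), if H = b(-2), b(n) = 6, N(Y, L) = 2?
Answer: -9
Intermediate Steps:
H = 6
(H + ((N(-1, -3) + c) - 5))*(-4 + 3) = (6 + ((2 + 6) - 5))*(-4 + 3) = (6 + (8 - 5))*(-1) = (6 + 3)*(-1) = 9*(-1) = -9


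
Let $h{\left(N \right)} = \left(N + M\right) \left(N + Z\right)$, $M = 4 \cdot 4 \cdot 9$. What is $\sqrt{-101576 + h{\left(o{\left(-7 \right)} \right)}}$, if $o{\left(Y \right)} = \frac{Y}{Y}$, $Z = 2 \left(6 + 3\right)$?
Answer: $i \sqrt{98821} \approx 314.36 i$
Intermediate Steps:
$Z = 18$ ($Z = 2 \cdot 9 = 18$)
$M = 144$ ($M = 16 \cdot 9 = 144$)
$o{\left(Y \right)} = 1$
$h{\left(N \right)} = \left(18 + N\right) \left(144 + N\right)$ ($h{\left(N \right)} = \left(N + 144\right) \left(N + 18\right) = \left(144 + N\right) \left(18 + N\right) = \left(18 + N\right) \left(144 + N\right)$)
$\sqrt{-101576 + h{\left(o{\left(-7 \right)} \right)}} = \sqrt{-101576 + \left(2592 + 1^{2} + 162 \cdot 1\right)} = \sqrt{-101576 + \left(2592 + 1 + 162\right)} = \sqrt{-101576 + 2755} = \sqrt{-98821} = i \sqrt{98821}$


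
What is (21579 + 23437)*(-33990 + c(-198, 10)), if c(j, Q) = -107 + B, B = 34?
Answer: -1533380008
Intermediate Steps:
c(j, Q) = -73 (c(j, Q) = -107 + 34 = -73)
(21579 + 23437)*(-33990 + c(-198, 10)) = (21579 + 23437)*(-33990 - 73) = 45016*(-34063) = -1533380008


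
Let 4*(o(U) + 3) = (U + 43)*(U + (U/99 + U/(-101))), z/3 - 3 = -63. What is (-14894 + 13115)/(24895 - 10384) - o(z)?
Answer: -33121300447/5373907 ≈ -6163.4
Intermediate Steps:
z = -180 (z = 9 + 3*(-63) = 9 - 189 = -180)
o(U) = -3 + 10001*U*(43 + U)/39996 (o(U) = -3 + ((U + 43)*(U + (U/99 + U/(-101))))/4 = -3 + ((43 + U)*(U + (U*(1/99) + U*(-1/101))))/4 = -3 + ((43 + U)*(U + (U/99 - U/101)))/4 = -3 + ((43 + U)*(U + 2*U/9999))/4 = -3 + ((43 + U)*(10001*U/9999))/4 = -3 + (10001*U*(43 + U)/9999)/4 = -3 + 10001*U*(43 + U)/39996)
(-14894 + 13115)/(24895 - 10384) - o(z) = (-14894 + 13115)/(24895 - 10384) - (-3 + (10001/39996)*(-180)**2 + (430043/39996)*(-180)) = -1779/14511 - (-3 + (10001/39996)*32400 - 2150215/1111) = -1779*1/14511 - (-3 + 9000900/1111 - 2150215/1111) = -593/4837 - 1*6847352/1111 = -593/4837 - 6847352/1111 = -33121300447/5373907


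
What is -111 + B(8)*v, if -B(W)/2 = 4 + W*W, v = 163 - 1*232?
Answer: 9273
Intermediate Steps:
v = -69 (v = 163 - 232 = -69)
B(W) = -8 - 2*W² (B(W) = -2*(4 + W*W) = -2*(4 + W²) = -8 - 2*W²)
-111 + B(8)*v = -111 + (-8 - 2*8²)*(-69) = -111 + (-8 - 2*64)*(-69) = -111 + (-8 - 128)*(-69) = -111 - 136*(-69) = -111 + 9384 = 9273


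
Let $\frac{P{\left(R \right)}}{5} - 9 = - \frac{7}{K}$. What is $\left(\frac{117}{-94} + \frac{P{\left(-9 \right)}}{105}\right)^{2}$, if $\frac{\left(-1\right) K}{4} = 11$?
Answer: $\frac{1232922769}{1885991184} \approx 0.65373$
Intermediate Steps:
$K = -44$ ($K = \left(-4\right) 11 = -44$)
$P{\left(R \right)} = \frac{2015}{44}$ ($P{\left(R \right)} = 45 + 5 \left(- \frac{7}{-44}\right) = 45 + 5 \left(\left(-7\right) \left(- \frac{1}{44}\right)\right) = 45 + 5 \cdot \frac{7}{44} = 45 + \frac{35}{44} = \frac{2015}{44}$)
$\left(\frac{117}{-94} + \frac{P{\left(-9 \right)}}{105}\right)^{2} = \left(\frac{117}{-94} + \frac{2015}{44 \cdot 105}\right)^{2} = \left(117 \left(- \frac{1}{94}\right) + \frac{2015}{44} \cdot \frac{1}{105}\right)^{2} = \left(- \frac{117}{94} + \frac{403}{924}\right)^{2} = \left(- \frac{35113}{43428}\right)^{2} = \frac{1232922769}{1885991184}$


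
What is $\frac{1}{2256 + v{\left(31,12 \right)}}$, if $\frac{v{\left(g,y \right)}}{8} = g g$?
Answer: $\frac{1}{9944} \approx 0.00010056$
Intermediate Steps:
$v{\left(g,y \right)} = 8 g^{2}$ ($v{\left(g,y \right)} = 8 g g = 8 g^{2}$)
$\frac{1}{2256 + v{\left(31,12 \right)}} = \frac{1}{2256 + 8 \cdot 31^{2}} = \frac{1}{2256 + 8 \cdot 961} = \frac{1}{2256 + 7688} = \frac{1}{9944}$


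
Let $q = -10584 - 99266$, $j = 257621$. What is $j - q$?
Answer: $367471$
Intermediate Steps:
$q = -109850$ ($q = -10584 - 99266 = -109850$)
$j - q = 257621 - -109850 = 257621 + 109850 = 367471$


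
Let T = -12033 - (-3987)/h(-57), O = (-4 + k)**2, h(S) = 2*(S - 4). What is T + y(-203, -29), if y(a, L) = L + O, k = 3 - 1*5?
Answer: -1471159/122 ≈ -12059.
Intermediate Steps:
h(S) = -8 + 2*S (h(S) = 2*(-4 + S) = -8 + 2*S)
k = -2 (k = 3 - 5 = -2)
O = 36 (O = (-4 - 2)**2 = (-6)**2 = 36)
y(a, L) = 36 + L (y(a, L) = L + 36 = 36 + L)
T = -1472013/122 (T = -12033 - (-3987)/(-8 + 2*(-57)) = -12033 - (-3987)/(-8 - 114) = -12033 - (-3987)/(-122) = -12033 - (-3987)*(-1)/122 = -12033 - 1*3987/122 = -12033 - 3987/122 = -1472013/122 ≈ -12066.)
T + y(-203, -29) = -1472013/122 + (36 - 29) = -1472013/122 + 7 = -1471159/122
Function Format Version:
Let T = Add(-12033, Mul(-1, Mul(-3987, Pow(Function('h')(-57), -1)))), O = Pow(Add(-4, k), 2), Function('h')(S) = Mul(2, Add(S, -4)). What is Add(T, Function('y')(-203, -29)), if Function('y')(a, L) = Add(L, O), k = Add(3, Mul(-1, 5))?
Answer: Rational(-1471159, 122) ≈ -12059.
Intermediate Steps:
Function('h')(S) = Add(-8, Mul(2, S)) (Function('h')(S) = Mul(2, Add(-4, S)) = Add(-8, Mul(2, S)))
k = -2 (k = Add(3, -5) = -2)
O = 36 (O = Pow(Add(-4, -2), 2) = Pow(-6, 2) = 36)
Function('y')(a, L) = Add(36, L) (Function('y')(a, L) = Add(L, 36) = Add(36, L))
T = Rational(-1472013, 122) (T = Add(-12033, Mul(-1, Mul(-3987, Pow(Add(-8, Mul(2, -57)), -1)))) = Add(-12033, Mul(-1, Mul(-3987, Pow(Add(-8, -114), -1)))) = Add(-12033, Mul(-1, Mul(-3987, Pow(-122, -1)))) = Add(-12033, Mul(-1, Mul(-3987, Rational(-1, 122)))) = Add(-12033, Mul(-1, Rational(3987, 122))) = Add(-12033, Rational(-3987, 122)) = Rational(-1472013, 122) ≈ -12066.)
Add(T, Function('y')(-203, -29)) = Add(Rational(-1472013, 122), Add(36, -29)) = Add(Rational(-1472013, 122), 7) = Rational(-1471159, 122)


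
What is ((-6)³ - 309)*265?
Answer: -139125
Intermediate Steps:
((-6)³ - 309)*265 = (-216 - 309)*265 = -525*265 = -139125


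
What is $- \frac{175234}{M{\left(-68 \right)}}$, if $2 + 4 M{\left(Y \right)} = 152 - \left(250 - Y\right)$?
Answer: $\frac{87617}{21} \approx 4172.2$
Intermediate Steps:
$M{\left(Y \right)} = -25 + \frac{Y}{4}$ ($M{\left(Y \right)} = - \frac{1}{2} + \frac{152 - \left(250 - Y\right)}{4} = - \frac{1}{2} + \frac{152 + \left(-250 + Y\right)}{4} = - \frac{1}{2} + \frac{-98 + Y}{4} = - \frac{1}{2} + \left(- \frac{49}{2} + \frac{Y}{4}\right) = -25 + \frac{Y}{4}$)
$- \frac{175234}{M{\left(-68 \right)}} = - \frac{175234}{-25 + \frac{1}{4} \left(-68\right)} = - \frac{175234}{-25 - 17} = - \frac{175234}{-42} = \left(-175234\right) \left(- \frac{1}{42}\right) = \frac{87617}{21}$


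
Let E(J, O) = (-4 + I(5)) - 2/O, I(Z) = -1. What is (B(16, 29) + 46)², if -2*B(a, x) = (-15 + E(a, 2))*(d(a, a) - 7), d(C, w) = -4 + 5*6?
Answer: 241081/4 ≈ 60270.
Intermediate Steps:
E(J, O) = -5 - 2/O (E(J, O) = (-4 - 1) - 2/O = -5 - 2/O)
d(C, w) = 26 (d(C, w) = -4 + 30 = 26)
B(a, x) = 399/2 (B(a, x) = -(-15 + (-5 - 2/2))*(26 - 7)/2 = -(-15 + (-5 - 2*½))*19/2 = -(-15 + (-5 - 1))*19/2 = -(-15 - 6)*19/2 = -(-21)*19/2 = -½*(-399) = 399/2)
(B(16, 29) + 46)² = (399/2 + 46)² = (491/2)² = 241081/4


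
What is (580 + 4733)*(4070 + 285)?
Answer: 23138115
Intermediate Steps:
(580 + 4733)*(4070 + 285) = 5313*4355 = 23138115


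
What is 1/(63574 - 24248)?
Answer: 1/39326 ≈ 2.5428e-5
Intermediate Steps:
1/(63574 - 24248) = 1/39326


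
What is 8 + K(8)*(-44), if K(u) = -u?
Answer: 360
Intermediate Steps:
8 + K(8)*(-44) = 8 - 1*8*(-44) = 8 - 8*(-44) = 8 + 352 = 360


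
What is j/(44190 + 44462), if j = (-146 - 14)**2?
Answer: 6400/22163 ≈ 0.28877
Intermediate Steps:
j = 25600 (j = (-160)**2 = 25600)
j/(44190 + 44462) = 25600/(44190 + 44462) = 25600/88652 = 25600*(1/88652) = 6400/22163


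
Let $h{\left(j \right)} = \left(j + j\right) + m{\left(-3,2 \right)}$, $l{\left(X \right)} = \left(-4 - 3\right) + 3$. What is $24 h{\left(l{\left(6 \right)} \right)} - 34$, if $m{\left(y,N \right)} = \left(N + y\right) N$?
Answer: $-274$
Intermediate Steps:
$m{\left(y,N \right)} = N \left(N + y\right)$
$l{\left(X \right)} = -4$ ($l{\left(X \right)} = -7 + 3 = -4$)
$h{\left(j \right)} = -2 + 2 j$ ($h{\left(j \right)} = \left(j + j\right) + 2 \left(2 - 3\right) = 2 j + 2 \left(-1\right) = 2 j - 2 = -2 + 2 j$)
$24 h{\left(l{\left(6 \right)} \right)} - 34 = 24 \left(-2 + 2 \left(-4\right)\right) - 34 = 24 \left(-2 - 8\right) - 34 = 24 \left(-10\right) - 34 = -240 - 34 = -274$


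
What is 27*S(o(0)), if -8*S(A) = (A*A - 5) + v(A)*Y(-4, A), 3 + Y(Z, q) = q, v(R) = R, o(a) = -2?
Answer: -243/8 ≈ -30.375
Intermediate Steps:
Y(Z, q) = -3 + q
S(A) = 5/8 - A²/8 - A*(-3 + A)/8 (S(A) = -((A*A - 5) + A*(-3 + A))/8 = -((A² - 5) + A*(-3 + A))/8 = -((-5 + A²) + A*(-3 + A))/8 = -(-5 + A² + A*(-3 + A))/8 = 5/8 - A²/8 - A*(-3 + A)/8)
27*S(o(0)) = 27*(5/8 - ⅛*(-2)² - ⅛*(-2)*(-3 - 2)) = 27*(5/8 - ⅛*4 - ⅛*(-2)*(-5)) = 27*(5/8 - ½ - 5/4) = 27*(-9/8) = -243/8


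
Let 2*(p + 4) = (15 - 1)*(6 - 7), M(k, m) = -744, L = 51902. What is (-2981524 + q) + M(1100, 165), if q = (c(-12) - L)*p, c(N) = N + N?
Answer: -2411082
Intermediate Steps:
c(N) = 2*N
p = -11 (p = -4 + ((15 - 1)*(6 - 7))/2 = -4 + (14*(-1))/2 = -4 + (1/2)*(-14) = -4 - 7 = -11)
q = 571186 (q = (2*(-12) - 1*51902)*(-11) = (-24 - 51902)*(-11) = -51926*(-11) = 571186)
(-2981524 + q) + M(1100, 165) = (-2981524 + 571186) - 744 = -2410338 - 744 = -2411082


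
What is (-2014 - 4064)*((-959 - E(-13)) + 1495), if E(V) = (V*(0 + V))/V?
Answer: -3336822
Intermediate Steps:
E(V) = V (E(V) = (V*V)/V = V²/V = V)
(-2014 - 4064)*((-959 - E(-13)) + 1495) = (-2014 - 4064)*((-959 - 1*(-13)) + 1495) = -6078*((-959 + 13) + 1495) = -6078*(-946 + 1495) = -6078*549 = -3336822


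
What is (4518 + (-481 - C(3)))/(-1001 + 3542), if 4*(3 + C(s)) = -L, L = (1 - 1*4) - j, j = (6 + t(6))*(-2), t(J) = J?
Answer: 1471/924 ≈ 1.5920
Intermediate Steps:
j = -24 (j = (6 + 6)*(-2) = 12*(-2) = -24)
L = 21 (L = (1 - 1*4) - 1*(-24) = (1 - 4) + 24 = -3 + 24 = 21)
C(s) = -33/4 (C(s) = -3 + (-1*21)/4 = -3 + (¼)*(-21) = -3 - 21/4 = -33/4)
(4518 + (-481 - C(3)))/(-1001 + 3542) = (4518 + (-481 - 1*(-33/4)))/(-1001 + 3542) = (4518 + (-481 + 33/4))/2541 = (4518 - 1891/4)*(1/2541) = (16181/4)*(1/2541) = 1471/924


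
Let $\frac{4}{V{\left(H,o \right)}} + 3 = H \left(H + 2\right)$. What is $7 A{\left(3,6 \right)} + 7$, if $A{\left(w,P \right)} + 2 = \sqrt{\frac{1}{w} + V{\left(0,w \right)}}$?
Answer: $-7 + 7 i \approx -7.0 + 7.0 i$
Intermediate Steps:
$V{\left(H,o \right)} = \frac{4}{-3 + H \left(2 + H\right)}$ ($V{\left(H,o \right)} = \frac{4}{-3 + H \left(H + 2\right)} = \frac{4}{-3 + H \left(2 + H\right)}$)
$A{\left(w,P \right)} = -2 + \sqrt{- \frac{4}{3} + \frac{1}{w}}$ ($A{\left(w,P \right)} = -2 + \sqrt{\frac{1}{w} + \frac{4}{-3 + 0^{2} + 2 \cdot 0}} = -2 + \sqrt{\frac{1}{w} + \frac{4}{-3 + 0 + 0}} = -2 + \sqrt{\frac{1}{w} + \frac{4}{-3}} = -2 + \sqrt{\frac{1}{w} + 4 \left(- \frac{1}{3}\right)} = -2 + \sqrt{\frac{1}{w} - \frac{4}{3}} = -2 + \sqrt{- \frac{4}{3} + \frac{1}{w}}$)
$7 A{\left(3,6 \right)} + 7 = 7 \left(-2 + \frac{\sqrt{-12 + \frac{9}{3}}}{3}\right) + 7 = 7 \left(-2 + \frac{\sqrt{-12 + 9 \cdot \frac{1}{3}}}{3}\right) + 7 = 7 \left(-2 + \frac{\sqrt{-12 + 3}}{3}\right) + 7 = 7 \left(-2 + \frac{\sqrt{-9}}{3}\right) + 7 = 7 \left(-2 + \frac{3 i}{3}\right) + 7 = 7 \left(-2 + i\right) + 7 = \left(-14 + 7 i\right) + 7 = -7 + 7 i$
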